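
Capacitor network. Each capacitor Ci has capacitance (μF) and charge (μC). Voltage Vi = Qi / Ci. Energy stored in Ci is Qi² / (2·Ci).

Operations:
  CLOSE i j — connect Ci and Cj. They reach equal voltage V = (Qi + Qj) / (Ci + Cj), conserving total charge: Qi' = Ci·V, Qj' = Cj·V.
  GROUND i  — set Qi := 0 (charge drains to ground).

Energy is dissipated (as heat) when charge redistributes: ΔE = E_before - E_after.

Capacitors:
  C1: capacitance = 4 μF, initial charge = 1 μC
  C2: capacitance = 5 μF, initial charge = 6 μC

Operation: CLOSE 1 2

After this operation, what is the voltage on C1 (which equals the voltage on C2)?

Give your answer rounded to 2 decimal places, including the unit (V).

Answer: 0.78 V

Derivation:
Initial: C1(4μF, Q=1μC, V=0.25V), C2(5μF, Q=6μC, V=1.20V)
Op 1: CLOSE 1-2: Q_total=7.00, C_total=9.00, V=0.78; Q1=3.11, Q2=3.89; dissipated=1.003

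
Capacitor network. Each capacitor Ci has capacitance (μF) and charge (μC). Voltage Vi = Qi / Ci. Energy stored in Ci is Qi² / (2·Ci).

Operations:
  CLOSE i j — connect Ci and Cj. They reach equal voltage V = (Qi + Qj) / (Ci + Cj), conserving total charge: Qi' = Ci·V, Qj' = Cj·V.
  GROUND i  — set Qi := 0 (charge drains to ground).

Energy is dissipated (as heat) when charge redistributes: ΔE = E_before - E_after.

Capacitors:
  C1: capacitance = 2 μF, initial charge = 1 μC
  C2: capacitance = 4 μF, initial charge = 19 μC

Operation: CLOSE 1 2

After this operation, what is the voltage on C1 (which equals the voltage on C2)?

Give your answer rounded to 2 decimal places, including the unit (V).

Answer: 3.33 V

Derivation:
Initial: C1(2μF, Q=1μC, V=0.50V), C2(4μF, Q=19μC, V=4.75V)
Op 1: CLOSE 1-2: Q_total=20.00, C_total=6.00, V=3.33; Q1=6.67, Q2=13.33; dissipated=12.042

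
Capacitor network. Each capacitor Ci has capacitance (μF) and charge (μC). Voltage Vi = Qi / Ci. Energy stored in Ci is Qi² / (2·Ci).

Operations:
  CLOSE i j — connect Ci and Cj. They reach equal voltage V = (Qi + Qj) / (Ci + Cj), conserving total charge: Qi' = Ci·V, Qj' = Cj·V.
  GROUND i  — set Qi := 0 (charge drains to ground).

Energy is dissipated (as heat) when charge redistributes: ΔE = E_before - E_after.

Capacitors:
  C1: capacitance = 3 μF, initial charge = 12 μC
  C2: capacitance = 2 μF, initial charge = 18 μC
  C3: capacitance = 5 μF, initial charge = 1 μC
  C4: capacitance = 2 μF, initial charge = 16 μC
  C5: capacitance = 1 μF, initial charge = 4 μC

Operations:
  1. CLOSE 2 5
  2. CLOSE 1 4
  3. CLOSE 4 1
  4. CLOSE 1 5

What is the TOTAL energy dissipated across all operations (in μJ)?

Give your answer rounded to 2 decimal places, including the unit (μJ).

Initial: C1(3μF, Q=12μC, V=4.00V), C2(2μF, Q=18μC, V=9.00V), C3(5μF, Q=1μC, V=0.20V), C4(2μF, Q=16μC, V=8.00V), C5(1μF, Q=4μC, V=4.00V)
Op 1: CLOSE 2-5: Q_total=22.00, C_total=3.00, V=7.33; Q2=14.67, Q5=7.33; dissipated=8.333
Op 2: CLOSE 1-4: Q_total=28.00, C_total=5.00, V=5.60; Q1=16.80, Q4=11.20; dissipated=9.600
Op 3: CLOSE 4-1: Q_total=28.00, C_total=5.00, V=5.60; Q4=11.20, Q1=16.80; dissipated=0.000
Op 4: CLOSE 1-5: Q_total=24.13, C_total=4.00, V=6.03; Q1=18.10, Q5=6.03; dissipated=1.127
Total dissipated: 19.060 μJ

Answer: 19.06 μJ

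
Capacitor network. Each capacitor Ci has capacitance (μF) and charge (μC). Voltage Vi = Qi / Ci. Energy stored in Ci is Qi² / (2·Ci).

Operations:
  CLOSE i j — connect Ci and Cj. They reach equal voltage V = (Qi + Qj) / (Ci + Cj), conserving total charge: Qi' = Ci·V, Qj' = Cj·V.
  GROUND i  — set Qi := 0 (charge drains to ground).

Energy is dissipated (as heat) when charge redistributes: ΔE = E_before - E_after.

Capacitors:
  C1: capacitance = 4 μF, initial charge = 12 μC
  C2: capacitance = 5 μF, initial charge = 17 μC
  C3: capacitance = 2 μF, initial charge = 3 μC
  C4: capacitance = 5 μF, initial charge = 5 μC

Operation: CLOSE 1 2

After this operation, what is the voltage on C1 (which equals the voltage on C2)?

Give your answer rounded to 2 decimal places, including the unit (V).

Answer: 3.22 V

Derivation:
Initial: C1(4μF, Q=12μC, V=3.00V), C2(5μF, Q=17μC, V=3.40V), C3(2μF, Q=3μC, V=1.50V), C4(5μF, Q=5μC, V=1.00V)
Op 1: CLOSE 1-2: Q_total=29.00, C_total=9.00, V=3.22; Q1=12.89, Q2=16.11; dissipated=0.178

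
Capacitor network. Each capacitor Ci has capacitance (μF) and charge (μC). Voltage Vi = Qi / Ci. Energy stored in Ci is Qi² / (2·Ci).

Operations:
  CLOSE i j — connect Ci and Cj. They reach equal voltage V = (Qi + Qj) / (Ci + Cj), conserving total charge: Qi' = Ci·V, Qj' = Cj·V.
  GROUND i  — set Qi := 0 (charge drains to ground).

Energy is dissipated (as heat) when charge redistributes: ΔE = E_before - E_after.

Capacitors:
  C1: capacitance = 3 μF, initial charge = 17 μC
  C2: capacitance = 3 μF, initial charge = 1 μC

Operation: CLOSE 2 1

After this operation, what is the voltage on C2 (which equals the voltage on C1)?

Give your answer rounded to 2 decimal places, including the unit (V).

Answer: 3.00 V

Derivation:
Initial: C1(3μF, Q=17μC, V=5.67V), C2(3μF, Q=1μC, V=0.33V)
Op 1: CLOSE 2-1: Q_total=18.00, C_total=6.00, V=3.00; Q2=9.00, Q1=9.00; dissipated=21.333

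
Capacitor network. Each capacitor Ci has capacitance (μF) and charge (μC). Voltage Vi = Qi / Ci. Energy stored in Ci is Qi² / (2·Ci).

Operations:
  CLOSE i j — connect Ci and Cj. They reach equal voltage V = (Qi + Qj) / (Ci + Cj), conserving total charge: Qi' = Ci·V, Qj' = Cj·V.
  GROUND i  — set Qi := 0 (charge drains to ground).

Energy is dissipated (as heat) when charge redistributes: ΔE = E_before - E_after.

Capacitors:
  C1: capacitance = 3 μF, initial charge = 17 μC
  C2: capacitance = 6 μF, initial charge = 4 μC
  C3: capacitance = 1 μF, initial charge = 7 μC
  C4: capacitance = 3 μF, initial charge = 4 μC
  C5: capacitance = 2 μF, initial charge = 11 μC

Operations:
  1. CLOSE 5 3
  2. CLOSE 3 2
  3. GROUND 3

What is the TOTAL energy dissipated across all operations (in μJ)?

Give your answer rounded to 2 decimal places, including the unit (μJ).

Initial: C1(3μF, Q=17μC, V=5.67V), C2(6μF, Q=4μC, V=0.67V), C3(1μF, Q=7μC, V=7.00V), C4(3μF, Q=4μC, V=1.33V), C5(2μF, Q=11μC, V=5.50V)
Op 1: CLOSE 5-3: Q_total=18.00, C_total=3.00, V=6.00; Q5=12.00, Q3=6.00; dissipated=0.750
Op 2: CLOSE 3-2: Q_total=10.00, C_total=7.00, V=1.43; Q3=1.43, Q2=8.57; dissipated=12.190
Op 3: GROUND 3: Q3=0; energy lost=1.020
Total dissipated: 13.961 μJ

Answer: 13.96 μJ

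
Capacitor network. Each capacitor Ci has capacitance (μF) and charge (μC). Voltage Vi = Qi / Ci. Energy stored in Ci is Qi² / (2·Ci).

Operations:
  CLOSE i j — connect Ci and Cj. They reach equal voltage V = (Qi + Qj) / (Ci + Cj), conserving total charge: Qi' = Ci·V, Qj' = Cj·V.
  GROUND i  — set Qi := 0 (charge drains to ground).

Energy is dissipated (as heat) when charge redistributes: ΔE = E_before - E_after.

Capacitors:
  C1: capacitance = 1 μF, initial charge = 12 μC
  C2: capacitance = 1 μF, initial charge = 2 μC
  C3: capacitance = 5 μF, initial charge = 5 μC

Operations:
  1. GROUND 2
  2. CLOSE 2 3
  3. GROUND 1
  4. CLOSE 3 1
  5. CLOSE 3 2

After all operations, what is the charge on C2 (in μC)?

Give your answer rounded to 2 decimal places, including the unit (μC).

Initial: C1(1μF, Q=12μC, V=12.00V), C2(1μF, Q=2μC, V=2.00V), C3(5μF, Q=5μC, V=1.00V)
Op 1: GROUND 2: Q2=0; energy lost=2.000
Op 2: CLOSE 2-3: Q_total=5.00, C_total=6.00, V=0.83; Q2=0.83, Q3=4.17; dissipated=0.417
Op 3: GROUND 1: Q1=0; energy lost=72.000
Op 4: CLOSE 3-1: Q_total=4.17, C_total=6.00, V=0.69; Q3=3.47, Q1=0.69; dissipated=0.289
Op 5: CLOSE 3-2: Q_total=4.31, C_total=6.00, V=0.72; Q3=3.59, Q2=0.72; dissipated=0.008
Final charges: Q1=0.69, Q2=0.72, Q3=3.59

Answer: 0.72 μC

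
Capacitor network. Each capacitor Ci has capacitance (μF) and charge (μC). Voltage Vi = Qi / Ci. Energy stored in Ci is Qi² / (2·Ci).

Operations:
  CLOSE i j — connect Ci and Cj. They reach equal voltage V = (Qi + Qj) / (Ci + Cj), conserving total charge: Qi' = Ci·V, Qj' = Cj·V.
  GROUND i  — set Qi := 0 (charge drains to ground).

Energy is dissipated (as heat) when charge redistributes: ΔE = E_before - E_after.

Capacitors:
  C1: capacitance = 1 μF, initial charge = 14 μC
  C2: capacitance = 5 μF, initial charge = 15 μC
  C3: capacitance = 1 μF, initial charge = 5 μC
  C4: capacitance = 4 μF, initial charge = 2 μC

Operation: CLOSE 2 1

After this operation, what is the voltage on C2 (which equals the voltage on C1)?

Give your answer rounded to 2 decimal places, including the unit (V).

Answer: 4.83 V

Derivation:
Initial: C1(1μF, Q=14μC, V=14.00V), C2(5μF, Q=15μC, V=3.00V), C3(1μF, Q=5μC, V=5.00V), C4(4μF, Q=2μC, V=0.50V)
Op 1: CLOSE 2-1: Q_total=29.00, C_total=6.00, V=4.83; Q2=24.17, Q1=4.83; dissipated=50.417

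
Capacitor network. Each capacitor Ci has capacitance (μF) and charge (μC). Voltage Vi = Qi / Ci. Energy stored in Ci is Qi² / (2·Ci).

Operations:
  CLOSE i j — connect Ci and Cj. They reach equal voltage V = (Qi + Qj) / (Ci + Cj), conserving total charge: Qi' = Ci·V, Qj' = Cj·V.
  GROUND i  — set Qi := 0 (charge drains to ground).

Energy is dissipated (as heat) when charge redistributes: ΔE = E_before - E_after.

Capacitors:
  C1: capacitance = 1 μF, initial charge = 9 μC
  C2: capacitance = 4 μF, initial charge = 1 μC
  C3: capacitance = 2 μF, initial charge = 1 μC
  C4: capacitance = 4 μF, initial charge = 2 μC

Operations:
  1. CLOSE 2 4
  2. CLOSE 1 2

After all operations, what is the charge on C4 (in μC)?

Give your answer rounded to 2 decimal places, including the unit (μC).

Initial: C1(1μF, Q=9μC, V=9.00V), C2(4μF, Q=1μC, V=0.25V), C3(2μF, Q=1μC, V=0.50V), C4(4μF, Q=2μC, V=0.50V)
Op 1: CLOSE 2-4: Q_total=3.00, C_total=8.00, V=0.38; Q2=1.50, Q4=1.50; dissipated=0.062
Op 2: CLOSE 1-2: Q_total=10.50, C_total=5.00, V=2.10; Q1=2.10, Q2=8.40; dissipated=29.756
Final charges: Q1=2.10, Q2=8.40, Q3=1.00, Q4=1.50

Answer: 1.50 μC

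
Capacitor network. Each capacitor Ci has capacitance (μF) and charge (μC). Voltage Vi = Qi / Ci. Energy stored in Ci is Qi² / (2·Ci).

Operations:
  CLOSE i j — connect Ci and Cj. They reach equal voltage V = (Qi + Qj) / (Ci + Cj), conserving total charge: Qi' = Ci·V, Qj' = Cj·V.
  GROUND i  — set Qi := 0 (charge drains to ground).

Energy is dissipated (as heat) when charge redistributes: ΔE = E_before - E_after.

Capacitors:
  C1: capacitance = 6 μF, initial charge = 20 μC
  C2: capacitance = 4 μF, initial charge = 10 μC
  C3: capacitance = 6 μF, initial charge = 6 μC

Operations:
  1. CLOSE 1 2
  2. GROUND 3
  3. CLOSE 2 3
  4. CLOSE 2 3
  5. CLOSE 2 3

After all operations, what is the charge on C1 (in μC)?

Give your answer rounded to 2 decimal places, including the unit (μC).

Initial: C1(6μF, Q=20μC, V=3.33V), C2(4μF, Q=10μC, V=2.50V), C3(6μF, Q=6μC, V=1.00V)
Op 1: CLOSE 1-2: Q_total=30.00, C_total=10.00, V=3.00; Q1=18.00, Q2=12.00; dissipated=0.833
Op 2: GROUND 3: Q3=0; energy lost=3.000
Op 3: CLOSE 2-3: Q_total=12.00, C_total=10.00, V=1.20; Q2=4.80, Q3=7.20; dissipated=10.800
Op 4: CLOSE 2-3: Q_total=12.00, C_total=10.00, V=1.20; Q2=4.80, Q3=7.20; dissipated=0.000
Op 5: CLOSE 2-3: Q_total=12.00, C_total=10.00, V=1.20; Q2=4.80, Q3=7.20; dissipated=0.000
Final charges: Q1=18.00, Q2=4.80, Q3=7.20

Answer: 18.00 μC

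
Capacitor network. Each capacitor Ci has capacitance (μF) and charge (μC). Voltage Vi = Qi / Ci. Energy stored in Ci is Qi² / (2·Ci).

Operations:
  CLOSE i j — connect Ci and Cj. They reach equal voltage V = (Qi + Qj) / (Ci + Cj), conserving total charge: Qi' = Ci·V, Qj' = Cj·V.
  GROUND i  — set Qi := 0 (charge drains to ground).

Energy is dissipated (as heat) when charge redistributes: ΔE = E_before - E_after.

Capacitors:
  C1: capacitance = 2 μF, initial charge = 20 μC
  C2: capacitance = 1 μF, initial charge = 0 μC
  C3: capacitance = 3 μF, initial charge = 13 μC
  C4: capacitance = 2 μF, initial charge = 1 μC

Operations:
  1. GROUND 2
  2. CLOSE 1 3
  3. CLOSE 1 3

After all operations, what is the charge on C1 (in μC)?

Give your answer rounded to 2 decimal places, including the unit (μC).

Initial: C1(2μF, Q=20μC, V=10.00V), C2(1μF, Q=0μC, V=0.00V), C3(3μF, Q=13μC, V=4.33V), C4(2μF, Q=1μC, V=0.50V)
Op 1: GROUND 2: Q2=0; energy lost=0.000
Op 2: CLOSE 1-3: Q_total=33.00, C_total=5.00, V=6.60; Q1=13.20, Q3=19.80; dissipated=19.267
Op 3: CLOSE 1-3: Q_total=33.00, C_total=5.00, V=6.60; Q1=13.20, Q3=19.80; dissipated=0.000
Final charges: Q1=13.20, Q2=0.00, Q3=19.80, Q4=1.00

Answer: 13.20 μC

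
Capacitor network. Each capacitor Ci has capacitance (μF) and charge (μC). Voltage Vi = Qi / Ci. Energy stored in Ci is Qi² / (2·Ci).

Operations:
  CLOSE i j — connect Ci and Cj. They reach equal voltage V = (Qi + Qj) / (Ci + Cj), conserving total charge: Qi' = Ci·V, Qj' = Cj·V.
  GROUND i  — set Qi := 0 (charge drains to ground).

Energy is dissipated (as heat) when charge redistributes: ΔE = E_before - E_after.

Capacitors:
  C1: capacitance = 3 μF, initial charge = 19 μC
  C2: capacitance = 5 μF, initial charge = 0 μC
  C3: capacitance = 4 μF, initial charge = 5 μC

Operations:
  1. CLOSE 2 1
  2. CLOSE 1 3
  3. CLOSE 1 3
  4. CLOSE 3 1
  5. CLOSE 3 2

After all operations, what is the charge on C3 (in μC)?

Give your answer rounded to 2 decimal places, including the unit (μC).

Initial: C1(3μF, Q=19μC, V=6.33V), C2(5μF, Q=0μC, V=0.00V), C3(4μF, Q=5μC, V=1.25V)
Op 1: CLOSE 2-1: Q_total=19.00, C_total=8.00, V=2.38; Q2=11.88, Q1=7.12; dissipated=37.604
Op 2: CLOSE 1-3: Q_total=12.12, C_total=7.00, V=1.73; Q1=5.20, Q3=6.93; dissipated=1.085
Op 3: CLOSE 1-3: Q_total=12.12, C_total=7.00, V=1.73; Q1=5.20, Q3=6.93; dissipated=0.000
Op 4: CLOSE 3-1: Q_total=12.12, C_total=7.00, V=1.73; Q3=6.93, Q1=5.20; dissipated=0.000
Op 5: CLOSE 3-2: Q_total=18.80, C_total=9.00, V=2.09; Q3=8.36, Q2=10.45; dissipated=0.459
Final charges: Q1=5.20, Q2=10.45, Q3=8.36

Answer: 8.36 μC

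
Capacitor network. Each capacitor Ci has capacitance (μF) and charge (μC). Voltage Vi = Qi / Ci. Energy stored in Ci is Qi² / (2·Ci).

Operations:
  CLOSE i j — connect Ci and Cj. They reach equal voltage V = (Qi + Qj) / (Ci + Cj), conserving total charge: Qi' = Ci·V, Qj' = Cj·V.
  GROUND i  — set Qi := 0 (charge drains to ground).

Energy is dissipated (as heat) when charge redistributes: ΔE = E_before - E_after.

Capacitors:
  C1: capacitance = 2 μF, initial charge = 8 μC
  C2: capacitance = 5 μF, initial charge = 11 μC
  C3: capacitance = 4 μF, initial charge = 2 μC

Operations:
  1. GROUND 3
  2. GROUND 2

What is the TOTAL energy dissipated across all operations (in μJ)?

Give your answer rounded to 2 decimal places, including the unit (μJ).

Answer: 12.60 μJ

Derivation:
Initial: C1(2μF, Q=8μC, V=4.00V), C2(5μF, Q=11μC, V=2.20V), C3(4μF, Q=2μC, V=0.50V)
Op 1: GROUND 3: Q3=0; energy lost=0.500
Op 2: GROUND 2: Q2=0; energy lost=12.100
Total dissipated: 12.600 μJ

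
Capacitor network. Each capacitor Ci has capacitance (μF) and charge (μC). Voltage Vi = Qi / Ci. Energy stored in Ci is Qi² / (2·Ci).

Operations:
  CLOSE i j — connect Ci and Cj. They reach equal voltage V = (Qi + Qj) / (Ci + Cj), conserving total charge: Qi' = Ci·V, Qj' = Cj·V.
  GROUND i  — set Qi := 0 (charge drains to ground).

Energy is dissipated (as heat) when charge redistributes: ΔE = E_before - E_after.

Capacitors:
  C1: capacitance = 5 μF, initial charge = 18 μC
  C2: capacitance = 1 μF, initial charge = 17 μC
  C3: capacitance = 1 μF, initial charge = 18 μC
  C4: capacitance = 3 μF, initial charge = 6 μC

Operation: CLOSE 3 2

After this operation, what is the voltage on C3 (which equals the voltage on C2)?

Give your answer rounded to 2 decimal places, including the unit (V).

Initial: C1(5μF, Q=18μC, V=3.60V), C2(1μF, Q=17μC, V=17.00V), C3(1μF, Q=18μC, V=18.00V), C4(3μF, Q=6μC, V=2.00V)
Op 1: CLOSE 3-2: Q_total=35.00, C_total=2.00, V=17.50; Q3=17.50, Q2=17.50; dissipated=0.250

Answer: 17.50 V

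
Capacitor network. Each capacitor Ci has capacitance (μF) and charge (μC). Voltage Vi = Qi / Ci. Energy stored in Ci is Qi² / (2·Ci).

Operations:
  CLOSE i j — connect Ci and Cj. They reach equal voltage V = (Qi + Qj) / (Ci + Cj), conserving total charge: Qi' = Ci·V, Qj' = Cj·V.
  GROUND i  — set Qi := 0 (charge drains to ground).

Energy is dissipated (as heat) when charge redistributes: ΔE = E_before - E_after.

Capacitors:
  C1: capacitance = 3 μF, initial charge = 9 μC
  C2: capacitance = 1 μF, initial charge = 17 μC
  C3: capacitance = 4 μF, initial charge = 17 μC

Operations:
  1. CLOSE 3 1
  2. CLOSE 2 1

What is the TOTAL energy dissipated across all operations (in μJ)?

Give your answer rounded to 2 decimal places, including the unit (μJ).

Initial: C1(3μF, Q=9μC, V=3.00V), C2(1μF, Q=17μC, V=17.00V), C3(4μF, Q=17μC, V=4.25V)
Op 1: CLOSE 3-1: Q_total=26.00, C_total=7.00, V=3.71; Q3=14.86, Q1=11.14; dissipated=1.339
Op 2: CLOSE 2-1: Q_total=28.14, C_total=4.00, V=7.04; Q2=7.04, Q1=21.11; dissipated=66.191
Total dissipated: 67.531 μJ

Answer: 67.53 μJ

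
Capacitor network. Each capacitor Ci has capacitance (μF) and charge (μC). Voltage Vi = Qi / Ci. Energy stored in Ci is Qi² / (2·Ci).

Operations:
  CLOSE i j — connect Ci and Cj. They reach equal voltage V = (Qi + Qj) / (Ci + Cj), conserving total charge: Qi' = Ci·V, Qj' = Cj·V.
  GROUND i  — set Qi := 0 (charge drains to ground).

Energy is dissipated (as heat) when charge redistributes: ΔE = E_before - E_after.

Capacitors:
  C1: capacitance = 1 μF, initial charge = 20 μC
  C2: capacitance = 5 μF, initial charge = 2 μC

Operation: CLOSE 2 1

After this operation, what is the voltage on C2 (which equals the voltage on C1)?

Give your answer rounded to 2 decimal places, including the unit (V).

Answer: 3.67 V

Derivation:
Initial: C1(1μF, Q=20μC, V=20.00V), C2(5μF, Q=2μC, V=0.40V)
Op 1: CLOSE 2-1: Q_total=22.00, C_total=6.00, V=3.67; Q2=18.33, Q1=3.67; dissipated=160.067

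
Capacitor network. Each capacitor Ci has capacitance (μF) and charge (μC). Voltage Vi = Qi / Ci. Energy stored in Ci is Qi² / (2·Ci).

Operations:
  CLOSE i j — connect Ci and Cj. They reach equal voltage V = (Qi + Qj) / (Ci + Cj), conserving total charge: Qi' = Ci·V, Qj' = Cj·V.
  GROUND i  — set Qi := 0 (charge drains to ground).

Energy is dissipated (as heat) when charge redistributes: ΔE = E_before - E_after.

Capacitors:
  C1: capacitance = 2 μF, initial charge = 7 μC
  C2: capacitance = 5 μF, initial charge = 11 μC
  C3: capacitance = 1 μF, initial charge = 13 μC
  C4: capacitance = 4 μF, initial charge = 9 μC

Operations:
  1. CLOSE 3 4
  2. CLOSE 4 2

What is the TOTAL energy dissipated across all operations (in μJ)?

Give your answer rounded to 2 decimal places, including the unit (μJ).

Answer: 51.60 μJ

Derivation:
Initial: C1(2μF, Q=7μC, V=3.50V), C2(5μF, Q=11μC, V=2.20V), C3(1μF, Q=13μC, V=13.00V), C4(4μF, Q=9μC, V=2.25V)
Op 1: CLOSE 3-4: Q_total=22.00, C_total=5.00, V=4.40; Q3=4.40, Q4=17.60; dissipated=46.225
Op 2: CLOSE 4-2: Q_total=28.60, C_total=9.00, V=3.18; Q4=12.71, Q2=15.89; dissipated=5.378
Total dissipated: 51.603 μJ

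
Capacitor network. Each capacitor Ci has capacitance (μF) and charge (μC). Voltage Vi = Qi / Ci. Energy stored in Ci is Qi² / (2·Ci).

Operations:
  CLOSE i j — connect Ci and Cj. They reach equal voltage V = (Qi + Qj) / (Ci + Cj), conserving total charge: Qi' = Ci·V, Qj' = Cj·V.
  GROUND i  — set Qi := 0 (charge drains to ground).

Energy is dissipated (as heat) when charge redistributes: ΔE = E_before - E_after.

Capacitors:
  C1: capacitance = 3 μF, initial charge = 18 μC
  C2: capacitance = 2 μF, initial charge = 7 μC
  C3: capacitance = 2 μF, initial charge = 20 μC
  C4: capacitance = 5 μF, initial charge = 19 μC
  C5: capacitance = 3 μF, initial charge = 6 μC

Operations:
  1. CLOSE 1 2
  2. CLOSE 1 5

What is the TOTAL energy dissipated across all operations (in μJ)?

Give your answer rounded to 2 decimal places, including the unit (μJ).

Answer: 10.50 μJ

Derivation:
Initial: C1(3μF, Q=18μC, V=6.00V), C2(2μF, Q=7μC, V=3.50V), C3(2μF, Q=20μC, V=10.00V), C4(5μF, Q=19μC, V=3.80V), C5(3μF, Q=6μC, V=2.00V)
Op 1: CLOSE 1-2: Q_total=25.00, C_total=5.00, V=5.00; Q1=15.00, Q2=10.00; dissipated=3.750
Op 2: CLOSE 1-5: Q_total=21.00, C_total=6.00, V=3.50; Q1=10.50, Q5=10.50; dissipated=6.750
Total dissipated: 10.500 μJ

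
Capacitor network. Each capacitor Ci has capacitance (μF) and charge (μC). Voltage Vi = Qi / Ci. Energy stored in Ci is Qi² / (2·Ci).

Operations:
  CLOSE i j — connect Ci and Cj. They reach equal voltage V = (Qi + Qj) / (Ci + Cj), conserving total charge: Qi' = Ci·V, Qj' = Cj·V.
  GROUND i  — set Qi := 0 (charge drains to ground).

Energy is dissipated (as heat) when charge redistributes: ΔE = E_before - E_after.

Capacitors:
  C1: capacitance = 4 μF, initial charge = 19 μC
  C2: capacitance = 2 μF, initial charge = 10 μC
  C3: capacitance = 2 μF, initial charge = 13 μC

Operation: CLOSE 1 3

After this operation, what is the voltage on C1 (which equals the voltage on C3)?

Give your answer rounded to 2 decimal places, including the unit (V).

Initial: C1(4μF, Q=19μC, V=4.75V), C2(2μF, Q=10μC, V=5.00V), C3(2μF, Q=13μC, V=6.50V)
Op 1: CLOSE 1-3: Q_total=32.00, C_total=6.00, V=5.33; Q1=21.33, Q3=10.67; dissipated=2.042

Answer: 5.33 V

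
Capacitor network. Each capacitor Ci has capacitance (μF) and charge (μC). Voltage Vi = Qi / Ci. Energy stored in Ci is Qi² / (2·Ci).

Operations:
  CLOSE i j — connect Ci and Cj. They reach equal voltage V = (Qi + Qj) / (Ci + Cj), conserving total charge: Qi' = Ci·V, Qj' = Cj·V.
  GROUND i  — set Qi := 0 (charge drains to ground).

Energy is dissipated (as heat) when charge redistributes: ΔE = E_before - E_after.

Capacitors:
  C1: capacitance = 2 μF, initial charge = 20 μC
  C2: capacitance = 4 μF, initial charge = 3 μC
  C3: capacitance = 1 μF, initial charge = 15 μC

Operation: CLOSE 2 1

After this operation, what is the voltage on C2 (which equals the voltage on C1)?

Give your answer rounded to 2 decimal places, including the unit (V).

Initial: C1(2μF, Q=20μC, V=10.00V), C2(4μF, Q=3μC, V=0.75V), C3(1μF, Q=15μC, V=15.00V)
Op 1: CLOSE 2-1: Q_total=23.00, C_total=6.00, V=3.83; Q2=15.33, Q1=7.67; dissipated=57.042

Answer: 3.83 V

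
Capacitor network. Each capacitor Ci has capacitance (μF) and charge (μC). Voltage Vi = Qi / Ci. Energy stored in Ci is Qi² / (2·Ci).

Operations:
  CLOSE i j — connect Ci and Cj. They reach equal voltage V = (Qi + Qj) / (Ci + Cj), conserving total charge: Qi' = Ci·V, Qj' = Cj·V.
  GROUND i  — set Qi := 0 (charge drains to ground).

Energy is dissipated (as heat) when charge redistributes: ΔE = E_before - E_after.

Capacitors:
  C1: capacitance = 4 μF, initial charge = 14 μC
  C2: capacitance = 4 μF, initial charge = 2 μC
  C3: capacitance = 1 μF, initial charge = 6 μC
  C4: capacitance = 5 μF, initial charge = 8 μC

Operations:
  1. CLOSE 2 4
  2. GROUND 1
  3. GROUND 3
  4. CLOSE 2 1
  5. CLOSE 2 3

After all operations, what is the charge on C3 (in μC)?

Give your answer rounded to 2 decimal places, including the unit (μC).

Answer: 0.44 μC

Derivation:
Initial: C1(4μF, Q=14μC, V=3.50V), C2(4μF, Q=2μC, V=0.50V), C3(1μF, Q=6μC, V=6.00V), C4(5μF, Q=8μC, V=1.60V)
Op 1: CLOSE 2-4: Q_total=10.00, C_total=9.00, V=1.11; Q2=4.44, Q4=5.56; dissipated=1.344
Op 2: GROUND 1: Q1=0; energy lost=24.500
Op 3: GROUND 3: Q3=0; energy lost=18.000
Op 4: CLOSE 2-1: Q_total=4.44, C_total=8.00, V=0.56; Q2=2.22, Q1=2.22; dissipated=1.235
Op 5: CLOSE 2-3: Q_total=2.22, C_total=5.00, V=0.44; Q2=1.78, Q3=0.44; dissipated=0.123
Final charges: Q1=2.22, Q2=1.78, Q3=0.44, Q4=5.56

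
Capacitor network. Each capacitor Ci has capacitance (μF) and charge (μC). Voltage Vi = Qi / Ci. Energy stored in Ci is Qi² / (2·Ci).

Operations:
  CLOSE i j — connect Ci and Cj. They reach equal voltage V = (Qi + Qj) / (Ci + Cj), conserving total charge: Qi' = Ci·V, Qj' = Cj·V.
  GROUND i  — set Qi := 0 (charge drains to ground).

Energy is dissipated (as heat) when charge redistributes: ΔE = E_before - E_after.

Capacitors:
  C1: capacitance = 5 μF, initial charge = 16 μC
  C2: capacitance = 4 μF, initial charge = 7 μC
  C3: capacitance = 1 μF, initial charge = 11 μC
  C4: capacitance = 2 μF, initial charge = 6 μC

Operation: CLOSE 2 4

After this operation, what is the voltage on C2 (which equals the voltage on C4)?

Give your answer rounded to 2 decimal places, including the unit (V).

Initial: C1(5μF, Q=16μC, V=3.20V), C2(4μF, Q=7μC, V=1.75V), C3(1μF, Q=11μC, V=11.00V), C4(2μF, Q=6μC, V=3.00V)
Op 1: CLOSE 2-4: Q_total=13.00, C_total=6.00, V=2.17; Q2=8.67, Q4=4.33; dissipated=1.042

Answer: 2.17 V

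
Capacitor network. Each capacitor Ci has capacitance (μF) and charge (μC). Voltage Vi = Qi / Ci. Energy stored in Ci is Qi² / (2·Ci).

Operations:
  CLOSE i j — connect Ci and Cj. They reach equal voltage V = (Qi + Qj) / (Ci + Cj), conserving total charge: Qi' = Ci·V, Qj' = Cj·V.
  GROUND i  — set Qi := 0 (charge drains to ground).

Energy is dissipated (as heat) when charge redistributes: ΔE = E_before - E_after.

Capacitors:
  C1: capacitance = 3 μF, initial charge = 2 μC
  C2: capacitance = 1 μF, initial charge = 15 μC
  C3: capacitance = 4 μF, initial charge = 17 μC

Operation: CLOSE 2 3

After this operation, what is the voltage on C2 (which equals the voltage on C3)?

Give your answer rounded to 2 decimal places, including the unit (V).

Initial: C1(3μF, Q=2μC, V=0.67V), C2(1μF, Q=15μC, V=15.00V), C3(4μF, Q=17μC, V=4.25V)
Op 1: CLOSE 2-3: Q_total=32.00, C_total=5.00, V=6.40; Q2=6.40, Q3=25.60; dissipated=46.225

Answer: 6.40 V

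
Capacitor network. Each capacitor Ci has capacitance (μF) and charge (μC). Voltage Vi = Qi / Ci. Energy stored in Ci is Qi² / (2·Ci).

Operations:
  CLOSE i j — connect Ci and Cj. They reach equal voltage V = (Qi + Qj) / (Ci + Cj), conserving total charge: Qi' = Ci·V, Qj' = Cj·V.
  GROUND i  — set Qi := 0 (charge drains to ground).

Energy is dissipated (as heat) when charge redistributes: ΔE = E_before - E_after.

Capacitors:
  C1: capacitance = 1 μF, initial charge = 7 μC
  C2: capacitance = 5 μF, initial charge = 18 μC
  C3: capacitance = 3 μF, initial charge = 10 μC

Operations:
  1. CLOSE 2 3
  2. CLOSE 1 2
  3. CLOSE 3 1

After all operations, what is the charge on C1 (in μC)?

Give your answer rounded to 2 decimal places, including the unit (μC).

Initial: C1(1μF, Q=7μC, V=7.00V), C2(5μF, Q=18μC, V=3.60V), C3(3μF, Q=10μC, V=3.33V)
Op 1: CLOSE 2-3: Q_total=28.00, C_total=8.00, V=3.50; Q2=17.50, Q3=10.50; dissipated=0.067
Op 2: CLOSE 1-2: Q_total=24.50, C_total=6.00, V=4.08; Q1=4.08, Q2=20.42; dissipated=5.104
Op 3: CLOSE 3-1: Q_total=14.58, C_total=4.00, V=3.65; Q3=10.94, Q1=3.65; dissipated=0.128
Final charges: Q1=3.65, Q2=20.42, Q3=10.94

Answer: 3.65 μC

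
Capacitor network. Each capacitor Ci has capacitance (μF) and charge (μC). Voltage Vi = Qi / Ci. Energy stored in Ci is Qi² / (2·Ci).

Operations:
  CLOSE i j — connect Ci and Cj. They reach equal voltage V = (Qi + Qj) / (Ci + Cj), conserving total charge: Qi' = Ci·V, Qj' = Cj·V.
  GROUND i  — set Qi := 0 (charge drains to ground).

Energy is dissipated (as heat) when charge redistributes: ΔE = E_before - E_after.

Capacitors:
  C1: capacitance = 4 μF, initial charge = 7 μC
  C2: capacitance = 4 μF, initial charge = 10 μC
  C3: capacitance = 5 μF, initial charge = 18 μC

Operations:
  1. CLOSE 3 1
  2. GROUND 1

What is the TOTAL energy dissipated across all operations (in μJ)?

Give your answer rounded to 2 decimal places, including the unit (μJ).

Initial: C1(4μF, Q=7μC, V=1.75V), C2(4μF, Q=10μC, V=2.50V), C3(5μF, Q=18μC, V=3.60V)
Op 1: CLOSE 3-1: Q_total=25.00, C_total=9.00, V=2.78; Q3=13.89, Q1=11.11; dissipated=3.803
Op 2: GROUND 1: Q1=0; energy lost=15.432
Total dissipated: 19.235 μJ

Answer: 19.23 μJ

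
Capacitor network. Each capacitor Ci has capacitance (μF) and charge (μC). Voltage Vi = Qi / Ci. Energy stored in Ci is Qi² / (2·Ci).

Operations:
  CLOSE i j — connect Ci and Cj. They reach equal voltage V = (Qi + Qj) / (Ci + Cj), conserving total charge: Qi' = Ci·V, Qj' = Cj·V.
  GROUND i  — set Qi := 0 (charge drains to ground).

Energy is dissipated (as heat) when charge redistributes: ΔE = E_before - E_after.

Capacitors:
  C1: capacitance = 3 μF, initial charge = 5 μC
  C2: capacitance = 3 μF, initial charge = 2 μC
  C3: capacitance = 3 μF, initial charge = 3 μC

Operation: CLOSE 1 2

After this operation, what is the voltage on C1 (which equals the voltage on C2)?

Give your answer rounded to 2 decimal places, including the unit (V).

Initial: C1(3μF, Q=5μC, V=1.67V), C2(3μF, Q=2μC, V=0.67V), C3(3μF, Q=3μC, V=1.00V)
Op 1: CLOSE 1-2: Q_total=7.00, C_total=6.00, V=1.17; Q1=3.50, Q2=3.50; dissipated=0.750

Answer: 1.17 V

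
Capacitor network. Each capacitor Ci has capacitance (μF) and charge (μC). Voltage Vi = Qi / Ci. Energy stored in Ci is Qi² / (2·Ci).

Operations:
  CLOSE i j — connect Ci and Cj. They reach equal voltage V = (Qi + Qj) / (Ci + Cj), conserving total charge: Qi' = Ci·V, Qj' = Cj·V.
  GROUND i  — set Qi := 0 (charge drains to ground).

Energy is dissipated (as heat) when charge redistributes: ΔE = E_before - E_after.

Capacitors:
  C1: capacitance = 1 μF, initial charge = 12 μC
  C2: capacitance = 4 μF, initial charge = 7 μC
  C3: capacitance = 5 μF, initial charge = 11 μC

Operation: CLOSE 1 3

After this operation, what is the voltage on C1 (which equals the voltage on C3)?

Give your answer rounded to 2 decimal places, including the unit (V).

Initial: C1(1μF, Q=12μC, V=12.00V), C2(4μF, Q=7μC, V=1.75V), C3(5μF, Q=11μC, V=2.20V)
Op 1: CLOSE 1-3: Q_total=23.00, C_total=6.00, V=3.83; Q1=3.83, Q3=19.17; dissipated=40.017

Answer: 3.83 V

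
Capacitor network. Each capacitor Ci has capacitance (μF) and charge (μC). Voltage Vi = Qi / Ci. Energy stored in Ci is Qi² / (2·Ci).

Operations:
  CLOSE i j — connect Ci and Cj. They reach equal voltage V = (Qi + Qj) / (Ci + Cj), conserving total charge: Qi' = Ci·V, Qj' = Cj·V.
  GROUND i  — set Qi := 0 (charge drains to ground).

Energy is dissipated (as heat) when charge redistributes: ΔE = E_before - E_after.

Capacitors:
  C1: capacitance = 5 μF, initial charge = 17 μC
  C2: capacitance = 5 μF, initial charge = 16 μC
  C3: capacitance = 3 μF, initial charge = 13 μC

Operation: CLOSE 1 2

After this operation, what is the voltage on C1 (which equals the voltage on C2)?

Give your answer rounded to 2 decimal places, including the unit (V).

Initial: C1(5μF, Q=17μC, V=3.40V), C2(5μF, Q=16μC, V=3.20V), C3(3μF, Q=13μC, V=4.33V)
Op 1: CLOSE 1-2: Q_total=33.00, C_total=10.00, V=3.30; Q1=16.50, Q2=16.50; dissipated=0.050

Answer: 3.30 V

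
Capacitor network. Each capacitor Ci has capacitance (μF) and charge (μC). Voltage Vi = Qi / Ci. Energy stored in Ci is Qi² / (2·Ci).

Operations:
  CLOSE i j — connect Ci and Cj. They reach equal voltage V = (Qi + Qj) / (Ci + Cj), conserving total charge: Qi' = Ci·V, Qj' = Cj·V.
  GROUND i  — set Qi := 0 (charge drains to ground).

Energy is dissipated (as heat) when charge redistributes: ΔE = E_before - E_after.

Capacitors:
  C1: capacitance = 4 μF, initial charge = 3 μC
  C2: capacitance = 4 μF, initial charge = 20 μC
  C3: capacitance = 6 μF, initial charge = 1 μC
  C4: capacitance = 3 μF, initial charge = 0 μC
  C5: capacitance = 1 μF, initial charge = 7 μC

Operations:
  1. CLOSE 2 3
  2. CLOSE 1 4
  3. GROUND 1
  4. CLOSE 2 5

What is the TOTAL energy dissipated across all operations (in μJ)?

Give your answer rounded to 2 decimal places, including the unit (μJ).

Initial: C1(4μF, Q=3μC, V=0.75V), C2(4μF, Q=20μC, V=5.00V), C3(6μF, Q=1μC, V=0.17V), C4(3μF, Q=0μC, V=0.00V), C5(1μF, Q=7μC, V=7.00V)
Op 1: CLOSE 2-3: Q_total=21.00, C_total=10.00, V=2.10; Q2=8.40, Q3=12.60; dissipated=28.033
Op 2: CLOSE 1-4: Q_total=3.00, C_total=7.00, V=0.43; Q1=1.71, Q4=1.29; dissipated=0.482
Op 3: GROUND 1: Q1=0; energy lost=0.367
Op 4: CLOSE 2-5: Q_total=15.40, C_total=5.00, V=3.08; Q2=12.32, Q5=3.08; dissipated=9.604
Total dissipated: 38.487 μJ

Answer: 38.49 μJ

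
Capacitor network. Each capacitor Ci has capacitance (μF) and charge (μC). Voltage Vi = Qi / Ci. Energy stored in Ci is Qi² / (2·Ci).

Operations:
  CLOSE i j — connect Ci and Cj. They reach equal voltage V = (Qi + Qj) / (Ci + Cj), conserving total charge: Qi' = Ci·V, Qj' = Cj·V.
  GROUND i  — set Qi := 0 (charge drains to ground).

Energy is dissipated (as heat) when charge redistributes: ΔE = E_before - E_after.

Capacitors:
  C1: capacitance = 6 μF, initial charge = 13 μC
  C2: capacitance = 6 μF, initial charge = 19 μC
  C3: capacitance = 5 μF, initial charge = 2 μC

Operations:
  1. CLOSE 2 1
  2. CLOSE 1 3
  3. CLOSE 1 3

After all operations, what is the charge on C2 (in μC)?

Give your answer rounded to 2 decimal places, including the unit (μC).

Answer: 16.00 μC

Derivation:
Initial: C1(6μF, Q=13μC, V=2.17V), C2(6μF, Q=19μC, V=3.17V), C3(5μF, Q=2μC, V=0.40V)
Op 1: CLOSE 2-1: Q_total=32.00, C_total=12.00, V=2.67; Q2=16.00, Q1=16.00; dissipated=1.500
Op 2: CLOSE 1-3: Q_total=18.00, C_total=11.00, V=1.64; Q1=9.82, Q3=8.18; dissipated=7.006
Op 3: CLOSE 1-3: Q_total=18.00, C_total=11.00, V=1.64; Q1=9.82, Q3=8.18; dissipated=0.000
Final charges: Q1=9.82, Q2=16.00, Q3=8.18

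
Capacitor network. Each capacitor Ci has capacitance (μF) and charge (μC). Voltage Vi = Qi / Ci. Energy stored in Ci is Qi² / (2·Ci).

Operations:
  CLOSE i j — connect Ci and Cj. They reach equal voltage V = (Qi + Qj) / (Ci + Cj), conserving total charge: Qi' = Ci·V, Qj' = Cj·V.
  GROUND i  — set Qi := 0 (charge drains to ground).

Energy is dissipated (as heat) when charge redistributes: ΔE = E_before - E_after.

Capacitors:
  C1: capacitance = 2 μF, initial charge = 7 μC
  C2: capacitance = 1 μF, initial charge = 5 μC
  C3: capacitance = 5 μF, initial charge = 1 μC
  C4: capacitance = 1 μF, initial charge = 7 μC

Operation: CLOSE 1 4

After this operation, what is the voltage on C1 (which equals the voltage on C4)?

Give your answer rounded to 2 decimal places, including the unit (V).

Initial: C1(2μF, Q=7μC, V=3.50V), C2(1μF, Q=5μC, V=5.00V), C3(5μF, Q=1μC, V=0.20V), C4(1μF, Q=7μC, V=7.00V)
Op 1: CLOSE 1-4: Q_total=14.00, C_total=3.00, V=4.67; Q1=9.33, Q4=4.67; dissipated=4.083

Answer: 4.67 V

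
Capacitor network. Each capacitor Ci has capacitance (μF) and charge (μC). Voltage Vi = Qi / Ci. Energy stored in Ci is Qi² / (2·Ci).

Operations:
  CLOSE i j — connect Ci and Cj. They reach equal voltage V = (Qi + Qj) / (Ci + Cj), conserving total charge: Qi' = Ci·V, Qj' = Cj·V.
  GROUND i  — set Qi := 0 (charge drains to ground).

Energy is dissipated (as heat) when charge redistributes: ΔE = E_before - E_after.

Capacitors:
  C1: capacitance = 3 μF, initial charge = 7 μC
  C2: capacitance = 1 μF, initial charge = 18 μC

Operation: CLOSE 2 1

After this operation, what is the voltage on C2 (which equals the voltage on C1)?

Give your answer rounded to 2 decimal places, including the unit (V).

Answer: 6.25 V

Derivation:
Initial: C1(3μF, Q=7μC, V=2.33V), C2(1μF, Q=18μC, V=18.00V)
Op 1: CLOSE 2-1: Q_total=25.00, C_total=4.00, V=6.25; Q2=6.25, Q1=18.75; dissipated=92.042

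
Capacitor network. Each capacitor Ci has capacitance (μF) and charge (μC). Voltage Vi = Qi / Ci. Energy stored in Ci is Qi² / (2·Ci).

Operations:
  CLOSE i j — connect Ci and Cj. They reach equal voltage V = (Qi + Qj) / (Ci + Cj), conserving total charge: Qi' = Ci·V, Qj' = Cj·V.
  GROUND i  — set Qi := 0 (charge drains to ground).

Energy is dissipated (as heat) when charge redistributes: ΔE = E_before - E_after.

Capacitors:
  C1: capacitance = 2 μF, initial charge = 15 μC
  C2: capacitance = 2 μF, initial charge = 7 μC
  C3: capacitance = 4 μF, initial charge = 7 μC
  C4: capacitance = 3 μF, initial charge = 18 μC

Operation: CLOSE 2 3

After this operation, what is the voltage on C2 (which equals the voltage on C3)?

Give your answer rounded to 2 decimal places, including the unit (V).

Answer: 2.33 V

Derivation:
Initial: C1(2μF, Q=15μC, V=7.50V), C2(2μF, Q=7μC, V=3.50V), C3(4μF, Q=7μC, V=1.75V), C4(3μF, Q=18μC, V=6.00V)
Op 1: CLOSE 2-3: Q_total=14.00, C_total=6.00, V=2.33; Q2=4.67, Q3=9.33; dissipated=2.042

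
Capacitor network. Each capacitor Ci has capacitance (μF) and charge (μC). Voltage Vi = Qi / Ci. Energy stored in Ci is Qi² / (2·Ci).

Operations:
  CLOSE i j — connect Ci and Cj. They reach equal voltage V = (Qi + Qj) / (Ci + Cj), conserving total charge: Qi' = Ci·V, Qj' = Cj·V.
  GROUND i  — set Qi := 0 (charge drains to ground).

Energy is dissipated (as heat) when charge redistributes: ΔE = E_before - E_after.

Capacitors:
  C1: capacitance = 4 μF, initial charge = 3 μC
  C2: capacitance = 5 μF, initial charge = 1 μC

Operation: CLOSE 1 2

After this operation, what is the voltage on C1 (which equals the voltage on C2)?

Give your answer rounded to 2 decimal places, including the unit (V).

Answer: 0.44 V

Derivation:
Initial: C1(4μF, Q=3μC, V=0.75V), C2(5μF, Q=1μC, V=0.20V)
Op 1: CLOSE 1-2: Q_total=4.00, C_total=9.00, V=0.44; Q1=1.78, Q2=2.22; dissipated=0.336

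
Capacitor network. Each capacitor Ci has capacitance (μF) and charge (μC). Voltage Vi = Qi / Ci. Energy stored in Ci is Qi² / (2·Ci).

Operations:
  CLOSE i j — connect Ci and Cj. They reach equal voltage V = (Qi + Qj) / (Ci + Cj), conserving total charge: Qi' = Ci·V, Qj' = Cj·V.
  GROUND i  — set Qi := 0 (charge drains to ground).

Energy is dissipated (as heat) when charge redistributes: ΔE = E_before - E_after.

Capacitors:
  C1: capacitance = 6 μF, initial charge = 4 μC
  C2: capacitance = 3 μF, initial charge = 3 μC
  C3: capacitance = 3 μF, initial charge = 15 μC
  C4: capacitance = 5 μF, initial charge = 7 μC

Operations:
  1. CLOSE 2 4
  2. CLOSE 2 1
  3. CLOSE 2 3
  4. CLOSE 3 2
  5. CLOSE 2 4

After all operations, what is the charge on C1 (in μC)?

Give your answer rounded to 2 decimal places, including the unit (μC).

Answer: 5.17 μC

Derivation:
Initial: C1(6μF, Q=4μC, V=0.67V), C2(3μF, Q=3μC, V=1.00V), C3(3μF, Q=15μC, V=5.00V), C4(5μF, Q=7μC, V=1.40V)
Op 1: CLOSE 2-4: Q_total=10.00, C_total=8.00, V=1.25; Q2=3.75, Q4=6.25; dissipated=0.150
Op 2: CLOSE 2-1: Q_total=7.75, C_total=9.00, V=0.86; Q2=2.58, Q1=5.17; dissipated=0.340
Op 3: CLOSE 2-3: Q_total=17.58, C_total=6.00, V=2.93; Q2=8.79, Q3=8.79; dissipated=12.848
Op 4: CLOSE 3-2: Q_total=17.58, C_total=6.00, V=2.93; Q3=8.79, Q2=8.79; dissipated=0.000
Op 5: CLOSE 2-4: Q_total=15.04, C_total=8.00, V=1.88; Q2=5.64, Q4=9.40; dissipated=2.648
Final charges: Q1=5.17, Q2=5.64, Q3=8.79, Q4=9.40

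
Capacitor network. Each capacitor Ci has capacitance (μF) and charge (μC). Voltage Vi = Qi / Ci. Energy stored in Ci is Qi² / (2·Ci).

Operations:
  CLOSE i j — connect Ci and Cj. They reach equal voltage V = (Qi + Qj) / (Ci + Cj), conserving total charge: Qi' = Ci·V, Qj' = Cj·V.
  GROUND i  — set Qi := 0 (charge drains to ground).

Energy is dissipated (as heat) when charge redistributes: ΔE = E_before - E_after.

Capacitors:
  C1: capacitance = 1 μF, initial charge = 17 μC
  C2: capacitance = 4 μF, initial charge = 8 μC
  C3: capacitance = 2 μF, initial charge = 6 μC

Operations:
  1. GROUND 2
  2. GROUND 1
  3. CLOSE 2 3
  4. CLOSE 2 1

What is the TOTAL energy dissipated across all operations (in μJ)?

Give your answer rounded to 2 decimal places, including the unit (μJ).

Initial: C1(1μF, Q=17μC, V=17.00V), C2(4μF, Q=8μC, V=2.00V), C3(2μF, Q=6μC, V=3.00V)
Op 1: GROUND 2: Q2=0; energy lost=8.000
Op 2: GROUND 1: Q1=0; energy lost=144.500
Op 3: CLOSE 2-3: Q_total=6.00, C_total=6.00, V=1.00; Q2=4.00, Q3=2.00; dissipated=6.000
Op 4: CLOSE 2-1: Q_total=4.00, C_total=5.00, V=0.80; Q2=3.20, Q1=0.80; dissipated=0.400
Total dissipated: 158.900 μJ

Answer: 158.90 μJ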